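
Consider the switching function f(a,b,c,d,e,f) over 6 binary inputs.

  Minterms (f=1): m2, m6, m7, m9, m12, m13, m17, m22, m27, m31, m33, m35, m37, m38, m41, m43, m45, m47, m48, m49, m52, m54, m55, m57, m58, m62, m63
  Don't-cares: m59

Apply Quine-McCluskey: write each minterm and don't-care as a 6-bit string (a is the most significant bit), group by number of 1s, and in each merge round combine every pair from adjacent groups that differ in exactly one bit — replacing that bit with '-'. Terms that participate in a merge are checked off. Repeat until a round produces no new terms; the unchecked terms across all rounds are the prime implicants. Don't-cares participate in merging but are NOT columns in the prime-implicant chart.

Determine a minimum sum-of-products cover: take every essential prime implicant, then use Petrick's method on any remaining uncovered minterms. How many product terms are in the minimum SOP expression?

14

size-2^0 implicants → 000010(✓)  000110(✓)  000111(✓)  001001(✓)  001100(✓)  001101(✓)  010001(✓)  010110(✓)  011011(✓)  011111(✓)  100001(✓)  100011(✓)  100101(✓)  100110(✓)  101001(✓)  101011(✓)  101101(✓)  101111(✓)  110000(✓)  110001(✓)  110100(✓)  110110(✓)  110111(✓)  111001(✓)  111010(✓)  111011(✓)  111110(✓)  111111(✓)
size-2^1 implicants → -00110(✓)  -01001(✓)  -01101(✓)  -10001  -10110(✓)  -11011(✓)  -11111(✓)  0-0110(✓)  000-10  00011-  001-01(✓)  00110-  011-11(✓)  1-0001(✓)  1-0110(✓)  1-1001(✓)  1-1011(✓)  1-1111(✓)  10-001(✓)  10-011(✓)  10-101(✓)  100-01(✓)  1000-1(✓)  101-01(✓)  101-11(✓)  1010-1(✓)  1011-1(✓)  11-001(✓)  11-110(✓)  11-111(✓)  110-00  11000-  1101-0  11011-(✓)  111-10(✓)  111-11(✓)  1110-1(✓)  11101-(✓)  11111-(✓)
size-2^2 implicants → --0110  -01-01  -11-11  1--001  1-1-11  1-10-1  10--01  10-0-1  101--1  11-11-  111-1-
Unchecked terms (primes): --0110, -01-01, -10001, -11-11, 000-10, 00011-, 00110-, 1--001, 1-1-11, 1-10-1, 10--01, 10-0-1, 101--1, 11-11-, 110-00, 11000-, 1101-0, 111-1-
Minterm coverage:
  m2 ⊆ 000-10 [E]
  m6 ⊆ --0110,000-10,00011-
  m7 ⊆ 00011- [E]
  m9 ⊆ -01-01 [E]
  m12 ⊆ 00110- [E]
  m13 ⊆ -01-01,00110-
  m17 ⊆ -10001 [E]
  m22 ⊆ --0110 [E]
  m27 ⊆ -11-11 [E]
  m31 ⊆ -11-11 [E]
  m33 ⊆ 1--001,10--01,10-0-1
  m35 ⊆ 10-0-1 [E]
  m37 ⊆ 10--01 [E]
  m38 ⊆ --0110 [E]
  m41 ⊆ -01-01,1--001,1-10-1,10--01,10-0-1,101--1
  m43 ⊆ 1-1-11,1-10-1,10-0-1,101--1
  m45 ⊆ -01-01,10--01,101--1
  m47 ⊆ 1-1-11,101--1
  m48 ⊆ 110-00,11000-
  m49 ⊆ -10001,1--001,11000-
  m52 ⊆ 110-00,1101-0
  m54 ⊆ --0110,11-11-,1101-0
  m55 ⊆ 11-11- [E]
  m57 ⊆ 1--001,1-10-1
  m58 ⊆ 111-1- [E]
  m62 ⊆ 11-11-,111-1-
  m63 ⊆ -11-11,1-1-11,11-11-,111-1-
E = {--0110, -01-01, -10001, -11-11, 000-10, 00011-, 00110-, 10--01, 10-0-1, 11-11-, 111-1-}
Petrick residual → 1--001, 1-1-11, 110-00
Cover = c'def' + b'ce'f + bc'd'e'f + bcef + a'b'c'ef' + a'b'c'de + a'b'cde' + ad'e'f + acef + ab'e'f + ab'd'f + abde + abc'e'f' + abce  |cover|=14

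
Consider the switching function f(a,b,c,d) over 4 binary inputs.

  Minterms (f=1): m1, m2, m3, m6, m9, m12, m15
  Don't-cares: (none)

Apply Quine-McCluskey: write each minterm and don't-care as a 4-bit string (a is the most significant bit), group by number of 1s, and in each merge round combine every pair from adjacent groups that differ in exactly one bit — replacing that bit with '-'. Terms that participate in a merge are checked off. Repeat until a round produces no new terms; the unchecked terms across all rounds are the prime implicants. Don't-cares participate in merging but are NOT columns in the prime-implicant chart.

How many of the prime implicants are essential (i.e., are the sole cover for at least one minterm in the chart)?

Round 0: 0001✓ 0010✓ 0011✓ 0110✓ 1001✓ 1100 1111
Round 1: -001 0-10 00-1 001-
PIs = {-001, 0-10, 00-1, 001-, 1100, 1111}
Coverage chart:
  m1: -001,00-1
  m2: 0-10,001-
  m3: 00-1,001-
  m6: 0-10 ←essential
  m9: -001 ←essential
  m12: 1100 ←essential
  m15: 1111 ←essential
Essential: -001, 0-10, 1100, 1111

4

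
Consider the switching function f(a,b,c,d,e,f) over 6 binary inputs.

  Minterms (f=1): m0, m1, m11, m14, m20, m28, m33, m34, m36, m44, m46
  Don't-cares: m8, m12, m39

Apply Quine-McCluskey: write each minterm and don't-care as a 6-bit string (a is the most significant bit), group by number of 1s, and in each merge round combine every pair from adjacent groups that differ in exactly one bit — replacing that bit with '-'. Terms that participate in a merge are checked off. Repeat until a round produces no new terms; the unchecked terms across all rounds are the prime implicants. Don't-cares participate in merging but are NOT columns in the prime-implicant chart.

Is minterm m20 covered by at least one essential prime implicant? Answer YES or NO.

[col 0] 000000*, 000001*, 001000*, 001011, 001100*, 001110*, 010100*, 011100*, 100001*, 100010, 100100*, 100111, 101100*, 101110*
[col 1] -00001, -01100*, -01110*, 0-1100, 00-000, 00000-, 001-00, 0011-0*, 01-100, 10-100, 1011-0*
[col 2] -011-0
Prime implicants: -00001, -011-0, 0-1100, 00-000, 00000-, 001-00, 001011, 01-100, 10-100, 100010, 100111
PI chart (minterm → PIs covering it):
  0 | 00-000,00000-
  1 | -00001,00000-
  11 | 001011  (sole → essential)
  14 | -011-0  (sole → essential)
  20 | 01-100  (sole → essential)
  28 | 0-1100,01-100
  33 | -00001  (sole → essential)
  34 | 100010  (sole → essential)
  36 | 10-100  (sole → essential)
  44 | -011-0,10-100
  46 | -011-0  (sole → essential)
Essential prime implicants: -00001, -011-0, 001011, 01-100, 10-100, 100010

YES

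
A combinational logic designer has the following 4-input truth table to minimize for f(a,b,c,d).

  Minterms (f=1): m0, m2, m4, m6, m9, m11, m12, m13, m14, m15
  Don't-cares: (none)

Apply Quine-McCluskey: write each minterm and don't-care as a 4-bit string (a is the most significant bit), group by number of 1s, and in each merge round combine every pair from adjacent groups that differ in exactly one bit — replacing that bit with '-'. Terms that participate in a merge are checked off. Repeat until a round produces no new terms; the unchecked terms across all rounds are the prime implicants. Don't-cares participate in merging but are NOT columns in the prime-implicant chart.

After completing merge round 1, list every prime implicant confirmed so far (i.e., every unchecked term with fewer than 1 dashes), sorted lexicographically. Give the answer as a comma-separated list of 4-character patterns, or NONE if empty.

[col 0] 0000*, 0010*, 0100*, 0110*, 1001*, 1011*, 1100*, 1101*, 1110*, 1111*
[col 1] -100*, -110*, 0-00*, 0-10*, 00-0*, 01-0*, 1-01*, 1-11*, 10-1*, 11-0*, 11-1*, 110-*, 111-*
[col 2] -1-0, 0--0, 1--1, 11--
Prime implicants: -1-0, 0--0, 1--1, 11--

NONE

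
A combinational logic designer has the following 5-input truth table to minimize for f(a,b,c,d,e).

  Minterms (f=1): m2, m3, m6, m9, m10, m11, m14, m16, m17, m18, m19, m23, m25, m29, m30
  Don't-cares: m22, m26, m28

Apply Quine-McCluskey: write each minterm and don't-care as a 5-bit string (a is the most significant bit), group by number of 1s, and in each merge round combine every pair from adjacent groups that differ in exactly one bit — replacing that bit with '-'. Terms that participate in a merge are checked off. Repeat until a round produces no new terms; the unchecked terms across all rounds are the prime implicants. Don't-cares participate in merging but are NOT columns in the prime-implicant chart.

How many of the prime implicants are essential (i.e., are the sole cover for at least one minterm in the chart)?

3

[col 0] 00010*, 00011*, 00110*, 01001*, 01010*, 01011*, 01110*, 10000*, 10001*, 10010*, 10011*, 10110*, 10111*, 11001*, 11010*, 11100*, 11101*, 11110*
[col 1] -0010*, -0011*, -0110*, -1001, -1010*, -1110*, 0-010*, 0-011*, 0-110*, 00-10*, 0001-*, 01-10*, 010-1, 0101-*, 1-001, 1-010*, 1-110*, 10-10*, 10-11*, 100-0*, 100-1*, 1000-*, 1001-*, 1011-*, 11-01, 11-10*, 111-0, 1110-
[col 2] --010*, --110*, -0-10*, -001-, -1-10*, 0--10*, 0-01-, 1--10*, 10-1-, 100--
[col 3] ---10
Prime implicants: ---10, -001-, -1001, 0-01-, 010-1, 1-001, 10-1-, 100--, 11-01, 111-0, 1110-
PI chart (minterm → PIs covering it):
  2 | ---10,-001-,0-01-
  3 | -001-,0-01-
  6 | ---10  (sole → essential)
  9 | -1001,010-1
  10 | ---10,0-01-
  11 | 0-01-,010-1
  14 | ---10  (sole → essential)
  16 | 100--  (sole → essential)
  17 | 1-001,100--
  18 | ---10,-001-,10-1-,100--
  19 | -001-,10-1-,100--
  23 | 10-1-  (sole → essential)
  25 | -1001,1-001,11-01
  29 | 11-01,1110-
  30 | ---10,111-0
Essential prime implicants: ---10, 10-1-, 100--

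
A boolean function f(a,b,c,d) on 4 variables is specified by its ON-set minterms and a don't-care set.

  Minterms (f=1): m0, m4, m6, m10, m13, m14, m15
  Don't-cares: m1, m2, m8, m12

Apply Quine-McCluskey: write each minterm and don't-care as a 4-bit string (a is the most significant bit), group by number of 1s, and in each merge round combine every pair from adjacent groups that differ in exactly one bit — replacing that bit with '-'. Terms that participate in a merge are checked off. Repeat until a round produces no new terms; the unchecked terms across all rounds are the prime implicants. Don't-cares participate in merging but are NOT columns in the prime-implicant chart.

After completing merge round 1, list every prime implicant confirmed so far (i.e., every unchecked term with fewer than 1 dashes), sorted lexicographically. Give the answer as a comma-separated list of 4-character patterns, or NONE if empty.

NONE

size-2^0 implicants → 0000(✓)  0001(✓)  0010(✓)  0100(✓)  0110(✓)  1000(✓)  1010(✓)  1100(✓)  1101(✓)  1110(✓)  1111(✓)
size-2^1 implicants → -000(✓)  -010(✓)  -100(✓)  -110(✓)  0-00(✓)  0-10(✓)  00-0(✓)  000-  01-0(✓)  1-00(✓)  1-10(✓)  10-0(✓)  11-0(✓)  11-1(✓)  110-(✓)  111-(✓)
size-2^2 implicants → --00(✓)  --10(✓)  -0-0(✓)  -1-0(✓)  0--0(✓)  1--0(✓)  11--
size-2^3 implicants → ---0
Unchecked terms (primes): ---0, 000-, 11--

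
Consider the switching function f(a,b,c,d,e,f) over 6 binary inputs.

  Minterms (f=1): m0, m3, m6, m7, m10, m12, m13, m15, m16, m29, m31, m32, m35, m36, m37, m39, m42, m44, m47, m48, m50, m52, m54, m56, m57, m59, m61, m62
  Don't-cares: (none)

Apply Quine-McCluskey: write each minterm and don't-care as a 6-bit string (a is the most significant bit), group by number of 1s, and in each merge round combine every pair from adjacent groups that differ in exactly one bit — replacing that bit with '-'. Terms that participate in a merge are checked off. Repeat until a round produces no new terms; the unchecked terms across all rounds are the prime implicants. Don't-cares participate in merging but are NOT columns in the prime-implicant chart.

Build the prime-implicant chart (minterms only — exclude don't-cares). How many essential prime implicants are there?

Round 0: 000000✓ 000011✓ 000110✓ 000111✓ 001010✓ 001100✓ 001101✓ 001111✓ 010000✓ 011101✓ 011111✓ 100000✓ 100011✓ 100100✓ 100101✓ 100111✓ 101010✓ 101100✓ 101111✓ 110000✓ 110010✓ 110100✓ 110110✓ 111000✓ 111001✓ 111011✓ 111101✓ 111110✓
Round 1: -00000✓ -00011✓ -00111✓ -01010 -01100 -01111✓ -10000✓ -11101 0-0000✓ 0-1101✓ 0-1111✓ 00-111✓ 000-11✓ 00011- 0011-1✓ 00110- 0111-1✓ 1-0000✓ 1-0100✓ 10-100 10-111✓ 100-00✓ 100-11✓ 1001-1 10010- 11-000 11-110 110-00✓ 110-10✓ 1100-0✓ 1101-0✓ 111-01 1110-1 11100-
Round 2: --0000 -0-111 -00-11 0-11-1 1-0-00 110--0
PIs = {--0000, -0-111, -00-11, -01010, -01100, -11101, 0-11-1, 00011-, 00110-, 1-0-00, 10-100, 1001-1, 10010-, 11-000, 11-110, 110--0, 111-01, 1110-1, 11100-}
Coverage chart:
  m0: --0000 ←essential
  m3: -00-11 ←essential
  m6: 00011- ←essential
  m7: -0-111,-00-11,00011-
  m10: -01010 ←essential
  m12: -01100,00110-
  m13: 0-11-1,00110-
  m15: -0-111,0-11-1
  m16: --0000 ←essential
  m29: -11101,0-11-1
  m31: 0-11-1 ←essential
  m32: --0000,1-0-00
  m35: -00-11 ←essential
  m36: 1-0-00,10-100,10010-
  m37: 1001-1,10010-
  m39: -0-111,-00-11,1001-1
  m42: -01010 ←essential
  m44: -01100,10-100
  m47: -0-111 ←essential
  m48: --0000,1-0-00,11-000,110--0
  m50: 110--0 ←essential
  m52: 1-0-00,110--0
  m54: 11-110,110--0
  m56: 11-000,11100-
  m57: 111-01,1110-1,11100-
  m59: 1110-1 ←essential
  m61: -11101,111-01
  m62: 11-110 ←essential
Essential: --0000, -0-111, -00-11, -01010, 0-11-1, 00011-, 11-110, 110--0, 1110-1

9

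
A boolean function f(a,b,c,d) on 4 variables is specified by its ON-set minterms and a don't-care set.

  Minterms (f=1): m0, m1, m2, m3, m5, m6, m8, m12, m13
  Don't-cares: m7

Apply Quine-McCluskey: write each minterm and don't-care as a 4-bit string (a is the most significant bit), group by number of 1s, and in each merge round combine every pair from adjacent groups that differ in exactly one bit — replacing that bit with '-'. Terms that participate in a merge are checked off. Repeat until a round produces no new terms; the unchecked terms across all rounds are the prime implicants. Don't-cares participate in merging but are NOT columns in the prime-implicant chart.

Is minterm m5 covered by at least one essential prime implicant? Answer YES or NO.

NO

[col 0] 0000*, 0001*, 0010*, 0011*, 0101*, 0110*, 0111*, 1000*, 1100*, 1101*
[col 1] -000, -101, 0-01*, 0-10*, 0-11*, 00-0*, 00-1*, 000-*, 001-*, 01-1*, 011-*, 1-00, 110-
[col 2] 0--1, 0-1-, 00--
Prime implicants: -000, -101, 0--1, 0-1-, 00--, 1-00, 110-
PI chart (minterm → PIs covering it):
  0 | -000,00--
  1 | 0--1,00--
  2 | 0-1-,00--
  3 | 0--1,0-1-,00--
  5 | -101,0--1
  6 | 0-1-  (sole → essential)
  8 | -000,1-00
  12 | 1-00,110-
  13 | -101,110-
Essential prime implicants: 0-1-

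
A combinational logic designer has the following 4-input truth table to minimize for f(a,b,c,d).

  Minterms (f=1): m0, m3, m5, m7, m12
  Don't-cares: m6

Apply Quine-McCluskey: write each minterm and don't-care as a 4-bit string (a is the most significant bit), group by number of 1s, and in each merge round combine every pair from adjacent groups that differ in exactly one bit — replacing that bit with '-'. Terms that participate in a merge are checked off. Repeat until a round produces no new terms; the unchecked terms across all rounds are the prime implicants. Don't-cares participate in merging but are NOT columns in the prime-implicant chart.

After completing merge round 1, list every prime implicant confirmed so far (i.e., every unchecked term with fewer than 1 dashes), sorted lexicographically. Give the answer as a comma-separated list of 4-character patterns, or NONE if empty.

[col 0] 0000, 0011*, 0101*, 0110*, 0111*, 1100
[col 1] 0-11, 01-1, 011-
Prime implicants: 0-11, 0000, 01-1, 011-, 1100

0000, 1100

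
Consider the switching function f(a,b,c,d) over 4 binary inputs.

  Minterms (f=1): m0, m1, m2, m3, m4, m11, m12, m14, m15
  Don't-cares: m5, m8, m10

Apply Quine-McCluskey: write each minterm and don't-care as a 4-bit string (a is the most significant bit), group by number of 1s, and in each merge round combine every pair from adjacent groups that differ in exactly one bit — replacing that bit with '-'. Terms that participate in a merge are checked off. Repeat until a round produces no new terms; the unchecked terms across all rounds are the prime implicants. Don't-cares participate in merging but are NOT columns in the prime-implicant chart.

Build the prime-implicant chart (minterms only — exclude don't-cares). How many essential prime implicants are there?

1

size-2^0 implicants → 0000(✓)  0001(✓)  0010(✓)  0011(✓)  0100(✓)  0101(✓)  1000(✓)  1010(✓)  1011(✓)  1100(✓)  1110(✓)  1111(✓)
size-2^1 implicants → -000(✓)  -010(✓)  -011(✓)  -100(✓)  0-00(✓)  0-01(✓)  00-0(✓)  00-1(✓)  000-(✓)  001-(✓)  010-(✓)  1-00(✓)  1-10(✓)  1-11(✓)  10-0(✓)  101-(✓)  11-0(✓)  111-(✓)
size-2^2 implicants → --00  -0-0  -01-  0-0-  00--  1--0  1-1-
Unchecked terms (primes): --00, -0-0, -01-, 0-0-, 00--, 1--0, 1-1-
Minterm coverage:
  m0 ⊆ --00,-0-0,0-0-,00--
  m1 ⊆ 0-0-,00--
  m2 ⊆ -0-0,-01-,00--
  m3 ⊆ -01-,00--
  m4 ⊆ --00,0-0-
  m11 ⊆ -01-,1-1-
  m12 ⊆ --00,1--0
  m14 ⊆ 1--0,1-1-
  m15 ⊆ 1-1- [E]
E = {1-1-}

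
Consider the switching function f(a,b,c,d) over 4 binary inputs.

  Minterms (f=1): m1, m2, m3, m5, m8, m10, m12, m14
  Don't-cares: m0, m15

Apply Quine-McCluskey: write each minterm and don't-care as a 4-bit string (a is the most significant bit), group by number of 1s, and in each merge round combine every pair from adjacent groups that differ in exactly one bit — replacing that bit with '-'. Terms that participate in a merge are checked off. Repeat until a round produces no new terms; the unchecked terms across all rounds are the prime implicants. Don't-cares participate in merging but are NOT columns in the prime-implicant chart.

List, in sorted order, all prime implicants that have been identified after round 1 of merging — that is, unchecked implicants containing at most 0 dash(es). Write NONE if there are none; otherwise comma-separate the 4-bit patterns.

NONE

[col 0] 0000*, 0001*, 0010*, 0011*, 0101*, 1000*, 1010*, 1100*, 1110*, 1111*
[col 1] -000*, -010*, 0-01, 00-0*, 00-1*, 000-*, 001-*, 1-00*, 1-10*, 10-0*, 11-0*, 111-
[col 2] -0-0, 00--, 1--0
Prime implicants: -0-0, 0-01, 00--, 1--0, 111-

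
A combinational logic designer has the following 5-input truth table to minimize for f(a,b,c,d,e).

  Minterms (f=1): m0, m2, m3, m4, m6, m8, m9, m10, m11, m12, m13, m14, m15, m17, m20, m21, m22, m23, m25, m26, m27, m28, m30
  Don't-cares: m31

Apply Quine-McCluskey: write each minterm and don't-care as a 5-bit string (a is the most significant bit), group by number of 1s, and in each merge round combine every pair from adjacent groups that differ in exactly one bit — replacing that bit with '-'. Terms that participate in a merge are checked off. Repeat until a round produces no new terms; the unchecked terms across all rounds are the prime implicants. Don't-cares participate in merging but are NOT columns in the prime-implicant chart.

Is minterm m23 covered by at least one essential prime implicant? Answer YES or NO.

NO

size-2^0 implicants → 00000(✓)  00010(✓)  00011(✓)  00100(✓)  00110(✓)  01000(✓)  01001(✓)  01010(✓)  01011(✓)  01100(✓)  01101(✓)  01110(✓)  01111(✓)  10001(✓)  10100(✓)  10101(✓)  10110(✓)  10111(✓)  11001(✓)  11010(✓)  11011(✓)  11100(✓)  11110(✓)  11111(✓)
size-2^1 implicants → -0100(✓)  -0110(✓)  -1001(✓)  -1010(✓)  -1011(✓)  -1100(✓)  -1110(✓)  -1111(✓)  0-000(✓)  0-010(✓)  0-011(✓)  0-100(✓)  0-110(✓)  00-00(✓)  00-10(✓)  000-0(✓)  0001-(✓)  001-0(✓)  01-00(✓)  01-01(✓)  01-10(✓)  01-11(✓)  010-0(✓)  010-1(✓)  0100-(✓)  0101-(✓)  011-0(✓)  011-1(✓)  0110-(✓)  0111-(✓)  1-001  1-100(✓)  1-110(✓)  1-111(✓)  10-01  101-0(✓)  101-1(✓)  1010-(✓)  1011-(✓)  11-10(✓)  11-11(✓)  110-1(✓)  1101-(✓)  111-0(✓)  1111-(✓)
size-2^2 implicants → --100(✓)  --110(✓)  -01-0(✓)  -1-10(✓)  -1-11(✓)  -10-1  -101-(✓)  -11-0(✓)  -111-(✓)  0--00(✓)  0--10(✓)  0-0-0(✓)  0-01-  0-1-0(✓)  00--0(✓)  01--0(✓)  01--1(✓)  01-0-(✓)  01-1-(✓)  010--(✓)  011--(✓)  1-1-0(✓)  1-11-  101--  11-1-(✓)
size-2^3 implicants → --1-0  -1-1-  0---0  01---
Unchecked terms (primes): --1-0, -1-1-, -10-1, 0---0, 0-01-, 01---, 1-001, 1-11-, 10-01, 101--
Minterm coverage:
  m0 ⊆ 0---0 [E]
  m2 ⊆ 0---0,0-01-
  m3 ⊆ 0-01- [E]
  m4 ⊆ --1-0,0---0
  m6 ⊆ --1-0,0---0
  m8 ⊆ 0---0,01---
  m9 ⊆ -10-1,01---
  m10 ⊆ -1-1-,0---0,0-01-,01---
  m11 ⊆ -1-1-,-10-1,0-01-,01---
  m12 ⊆ --1-0,0---0,01---
  m13 ⊆ 01--- [E]
  m14 ⊆ --1-0,-1-1-,0---0,01---
  m15 ⊆ -1-1-,01---
  m17 ⊆ 1-001,10-01
  m20 ⊆ --1-0,101--
  m21 ⊆ 10-01,101--
  m22 ⊆ --1-0,1-11-,101--
  m23 ⊆ 1-11-,101--
  m25 ⊆ -10-1,1-001
  m26 ⊆ -1-1- [E]
  m27 ⊆ -1-1-,-10-1
  m28 ⊆ --1-0 [E]
  m30 ⊆ --1-0,-1-1-,1-11-
E = {--1-0, -1-1-, 0---0, 0-01-, 01---}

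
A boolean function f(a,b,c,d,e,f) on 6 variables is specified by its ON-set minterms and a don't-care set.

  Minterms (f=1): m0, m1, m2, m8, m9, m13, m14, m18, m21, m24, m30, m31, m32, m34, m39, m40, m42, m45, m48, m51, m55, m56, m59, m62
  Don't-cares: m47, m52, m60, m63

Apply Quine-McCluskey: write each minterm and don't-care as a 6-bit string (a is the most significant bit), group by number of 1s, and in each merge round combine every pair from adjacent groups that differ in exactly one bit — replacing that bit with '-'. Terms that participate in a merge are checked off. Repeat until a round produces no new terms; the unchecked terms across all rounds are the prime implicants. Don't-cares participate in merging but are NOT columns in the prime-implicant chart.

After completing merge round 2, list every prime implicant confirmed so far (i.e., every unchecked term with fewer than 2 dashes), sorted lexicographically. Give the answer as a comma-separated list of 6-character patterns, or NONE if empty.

[col 0] 000000*, 000001*, 000010*, 001000*, 001001*, 001101*, 001110*, 010010*, 010101, 011000*, 011110*, 011111*, 100000*, 100010*, 100111*, 101000*, 101010*, 101101*, 101111*, 110000*, 110011*, 110100*, 110111*, 111000*, 111011*, 111100*, 111110*, 111111*
[col 1] -00000*, -00010*, -01000*, -01101, -11000*, -11110*, -11111*, 0-0010, 0-1000*, 0-1110, 00-000*, 00-001*, 0000-0*, 00000-*, 001-01, 00100-*, 01111-*, 1-0000*, 1-0111*, 1-1000*, 1-1111*, 10-000*, 10-010*, 10-111*, 1000-0*, 1010-0*, 1011-1, 11-000*, 11-011*, 11-100*, 11-111*, 110-00*, 110-11*, 111-00*, 111-11*, 1111-0, 11111-*
[col 2] --1000, -0-000, -000-0, -1111-, 00-00-, 1--000, 1--111, 10-0-0, 11--00, 11--11
Prime implicants: --1000, -0-000, -000-0, -01101, -1111-, 0-0010, 0-1110, 00-00-, 001-01, 010101, 1--000, 1--111, 10-0-0, 1011-1, 11--00, 11--11, 1111-0

-01101, 0-0010, 0-1110, 001-01, 010101, 1011-1, 1111-0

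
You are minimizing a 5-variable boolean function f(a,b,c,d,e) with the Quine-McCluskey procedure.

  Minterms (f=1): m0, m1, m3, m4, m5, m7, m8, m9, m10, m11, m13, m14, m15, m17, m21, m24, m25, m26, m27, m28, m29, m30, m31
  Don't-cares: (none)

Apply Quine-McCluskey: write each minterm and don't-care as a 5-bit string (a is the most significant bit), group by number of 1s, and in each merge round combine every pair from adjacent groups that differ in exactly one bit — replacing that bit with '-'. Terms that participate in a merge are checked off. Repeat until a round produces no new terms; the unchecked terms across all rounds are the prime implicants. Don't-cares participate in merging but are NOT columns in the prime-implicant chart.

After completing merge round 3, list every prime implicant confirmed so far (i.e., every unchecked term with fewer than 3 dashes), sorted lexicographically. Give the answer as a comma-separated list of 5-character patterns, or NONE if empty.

size-2^0 implicants → 00000(✓)  00001(✓)  00011(✓)  00100(✓)  00101(✓)  00111(✓)  01000(✓)  01001(✓)  01010(✓)  01011(✓)  01101(✓)  01110(✓)  01111(✓)  10001(✓)  10101(✓)  11000(✓)  11001(✓)  11010(✓)  11011(✓)  11100(✓)  11101(✓)  11110(✓)  11111(✓)
size-2^1 implicants → -0001(✓)  -0101(✓)  -1000(✓)  -1001(✓)  -1010(✓)  -1011(✓)  -1101(✓)  -1110(✓)  -1111(✓)  0-000(✓)  0-001(✓)  0-011(✓)  0-101(✓)  0-111(✓)  00-00(✓)  00-01(✓)  00-11(✓)  000-1(✓)  0000-(✓)  001-1(✓)  0010-(✓)  01-01(✓)  01-10(✓)  01-11(✓)  010-0(✓)  010-1(✓)  0100-(✓)  0101-(✓)  011-1(✓)  0111-(✓)  1-001(✓)  1-101(✓)  10-01(✓)  11-00(✓)  11-01(✓)  11-10(✓)  11-11(✓)  110-0(✓)  110-1(✓)  1100-(✓)  1101-(✓)  111-0(✓)  111-1(✓)  1110-(✓)  1111-(✓)
size-2^2 implicants → --001(✓)  --101(✓)  -0-01(✓)  -1-01(✓)  -1-10(✓)  -1-11(✓)  -10-0(✓)  -10-1(✓)  -100-(✓)  -101-(✓)  -11-1(✓)  -111-(✓)  0--01(✓)  0--11(✓)  0-0-1(✓)  0-00-  0-1-1(✓)  00--1(✓)  00-0-  01--1(✓)  01-1-(✓)  010--(✓)  1--01(✓)  11--0(✓)  11--1(✓)  11-0-(✓)  11-1-(✓)  110--(✓)  111--(✓)
size-2^3 implicants → ---01  -1--1  -1-1-  -10--  0---1  11---
Unchecked terms (primes): ---01, -1--1, -1-1-, -10--, 0---1, 0-00-, 00-0-, 11---

0-00-, 00-0-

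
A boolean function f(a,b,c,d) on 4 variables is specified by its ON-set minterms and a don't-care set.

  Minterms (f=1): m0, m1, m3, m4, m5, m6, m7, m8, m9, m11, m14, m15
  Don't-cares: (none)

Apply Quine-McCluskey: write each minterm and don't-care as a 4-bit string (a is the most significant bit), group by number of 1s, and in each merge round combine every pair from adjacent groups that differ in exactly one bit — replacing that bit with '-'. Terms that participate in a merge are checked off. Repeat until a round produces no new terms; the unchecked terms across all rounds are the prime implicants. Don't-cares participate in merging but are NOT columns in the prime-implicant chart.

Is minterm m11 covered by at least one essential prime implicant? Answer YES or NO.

[col 0] 0000*, 0001*, 0011*, 0100*, 0101*, 0110*, 0111*, 1000*, 1001*, 1011*, 1110*, 1111*
[col 1] -000*, -001*, -011*, -110*, -111*, 0-00*, 0-01*, 0-11*, 00-1*, 000-*, 01-0*, 01-1*, 010-*, 011-*, 1-11*, 10-1*, 100-*, 111-*
[col 2] --11, -0-1, -00-, -11-, 0--1, 0-0-, 01--
Prime implicants: --11, -0-1, -00-, -11-, 0--1, 0-0-, 01--
PI chart (minterm → PIs covering it):
  0 | -00-,0-0-
  1 | -0-1,-00-,0--1,0-0-
  3 | --11,-0-1,0--1
  4 | 0-0-,01--
  5 | 0--1,0-0-,01--
  6 | -11-,01--
  7 | --11,-11-,0--1,01--
  8 | -00-  (sole → essential)
  9 | -0-1,-00-
  11 | --11,-0-1
  14 | -11-  (sole → essential)
  15 | --11,-11-
Essential prime implicants: -00-, -11-

NO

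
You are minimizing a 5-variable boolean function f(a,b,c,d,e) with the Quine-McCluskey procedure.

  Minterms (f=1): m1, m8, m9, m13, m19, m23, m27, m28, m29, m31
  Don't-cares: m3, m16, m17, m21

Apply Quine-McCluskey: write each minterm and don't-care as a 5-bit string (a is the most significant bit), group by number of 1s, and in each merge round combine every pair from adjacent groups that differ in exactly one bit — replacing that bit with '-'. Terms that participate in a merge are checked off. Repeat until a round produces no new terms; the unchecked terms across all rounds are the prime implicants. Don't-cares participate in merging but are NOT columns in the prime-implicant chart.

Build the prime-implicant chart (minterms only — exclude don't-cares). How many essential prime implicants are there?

3

[col 0] 00001*, 00011*, 01000*, 01001*, 01101*, 10000*, 10001*, 10011*, 10101*, 10111*, 11011*, 11100*, 11101*, 11111*
[col 1] -0001*, -0011*, -1101, 0-001, 000-1*, 01-01, 0100-, 1-011*, 1-101*, 1-111*, 10-01*, 10-11*, 100-1*, 1000-, 101-1*, 11-11*, 111-1*, 1110-
[col 2] -00-1, 1--11, 1-1-1, 10--1
Prime implicants: -00-1, -1101, 0-001, 01-01, 0100-, 1--11, 1-1-1, 10--1, 1000-, 1110-
PI chart (minterm → PIs covering it):
  1 | -00-1,0-001
  8 | 0100-  (sole → essential)
  9 | 0-001,01-01,0100-
  13 | -1101,01-01
  19 | -00-1,1--11,10--1
  23 | 1--11,1-1-1,10--1
  27 | 1--11  (sole → essential)
  28 | 1110-  (sole → essential)
  29 | -1101,1-1-1,1110-
  31 | 1--11,1-1-1
Essential prime implicants: 0100-, 1--11, 1110-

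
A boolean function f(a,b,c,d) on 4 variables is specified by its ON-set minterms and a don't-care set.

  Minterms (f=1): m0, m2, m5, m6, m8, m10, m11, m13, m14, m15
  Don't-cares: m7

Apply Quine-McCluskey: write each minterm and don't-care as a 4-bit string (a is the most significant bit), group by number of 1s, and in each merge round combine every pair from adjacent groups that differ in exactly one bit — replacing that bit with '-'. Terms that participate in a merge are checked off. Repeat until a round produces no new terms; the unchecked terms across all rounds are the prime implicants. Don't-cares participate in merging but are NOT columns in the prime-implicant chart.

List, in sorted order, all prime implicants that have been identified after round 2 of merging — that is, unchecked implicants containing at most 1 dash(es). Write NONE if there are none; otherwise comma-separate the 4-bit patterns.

size-2^0 implicants → 0000(✓)  0010(✓)  0101(✓)  0110(✓)  0111(✓)  1000(✓)  1010(✓)  1011(✓)  1101(✓)  1110(✓)  1111(✓)
size-2^1 implicants → -000(✓)  -010(✓)  -101(✓)  -110(✓)  -111(✓)  0-10(✓)  00-0(✓)  01-1(✓)  011-(✓)  1-10(✓)  1-11(✓)  10-0(✓)  101-(✓)  11-1(✓)  111-(✓)
size-2^2 implicants → --10  -0-0  -1-1  -11-  1-1-
Unchecked terms (primes): --10, -0-0, -1-1, -11-, 1-1-

NONE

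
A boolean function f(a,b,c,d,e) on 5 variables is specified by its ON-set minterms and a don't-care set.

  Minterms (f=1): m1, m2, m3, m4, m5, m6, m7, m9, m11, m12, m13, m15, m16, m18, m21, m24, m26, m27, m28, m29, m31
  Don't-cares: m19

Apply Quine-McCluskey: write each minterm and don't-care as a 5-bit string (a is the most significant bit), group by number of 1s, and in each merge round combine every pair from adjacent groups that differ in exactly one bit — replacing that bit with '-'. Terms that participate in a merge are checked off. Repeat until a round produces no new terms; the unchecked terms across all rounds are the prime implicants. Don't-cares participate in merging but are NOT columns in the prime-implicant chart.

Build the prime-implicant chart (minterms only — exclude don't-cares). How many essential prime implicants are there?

3

Round 0: 00001✓ 00010✓ 00011✓ 00100✓ 00101✓ 00110✓ 00111✓ 01001✓ 01011✓ 01100✓ 01101✓ 01111✓ 10000✓ 10010✓ 10011✓ 10101✓ 11000✓ 11010✓ 11011✓ 11100✓ 11101✓ 11111✓
Round 1: -0010✓ -0011✓ -0101✓ -1011✓ -1100✓ -1101✓ -1111✓ 0-001✓ 0-011✓ 0-100✓ 0-101✓ 0-111✓ 00-01✓ 00-10✓ 00-11✓ 000-1✓ 0001-✓ 001-0✓ 001-1✓ 0010-✓ 0011-✓ 01-01✓ 01-11✓ 010-1✓ 011-1✓ 0110-✓ 1-000✓ 1-010✓ 1-011✓ 1-101✓ 100-0✓ 1001-✓ 11-00 11-11✓ 110-0✓ 1101-✓ 111-1✓ 1110-✓
Round 2: --011 --101 -001- -1-11 -11-1 -110- 0--01✓ 0--11✓ 0-0-1✓ 0-1-1✓ 0-10- 00--1✓ 00-1- 001-- 01--1✓ 1-0-0 1-01-
Round 3: 0---1
PIs = {--011, --101, -001-, -1-11, -11-1, -110-, 0---1, 0-10-, 00-1-, 001--, 1-0-0, 1-01-, 11-00}
Coverage chart:
  m1: 0---1 ←essential
  m2: -001-,00-1-
  m3: --011,-001-,0---1,00-1-
  m4: 0-10-,001--
  m5: --101,0---1,0-10-,001--
  m6: 00-1-,001--
  m7: 0---1,00-1-,001--
  m9: 0---1 ←essential
  m11: --011,-1-11,0---1
  m12: -110-,0-10-
  m13: --101,-11-1,-110-,0---1,0-10-
  m15: -1-11,-11-1,0---1
  m16: 1-0-0 ←essential
  m18: -001-,1-0-0,1-01-
  m21: --101 ←essential
  m24: 1-0-0,11-00
  m26: 1-0-0,1-01-
  m27: --011,-1-11,1-01-
  m28: -110-,11-00
  m29: --101,-11-1,-110-
  m31: -1-11,-11-1
Essential: --101, 0---1, 1-0-0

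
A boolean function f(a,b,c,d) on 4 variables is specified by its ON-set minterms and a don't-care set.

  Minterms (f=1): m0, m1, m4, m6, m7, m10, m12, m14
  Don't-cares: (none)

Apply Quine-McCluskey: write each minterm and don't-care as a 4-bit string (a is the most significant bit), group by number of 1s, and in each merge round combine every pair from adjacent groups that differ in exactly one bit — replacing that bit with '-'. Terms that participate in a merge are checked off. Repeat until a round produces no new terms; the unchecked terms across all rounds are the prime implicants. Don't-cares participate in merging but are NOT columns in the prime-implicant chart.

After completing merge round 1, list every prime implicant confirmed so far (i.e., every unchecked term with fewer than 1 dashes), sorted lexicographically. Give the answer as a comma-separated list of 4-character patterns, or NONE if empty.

[col 0] 0000*, 0001*, 0100*, 0110*, 0111*, 1010*, 1100*, 1110*
[col 1] -100*, -110*, 0-00, 000-, 01-0*, 011-, 1-10, 11-0*
[col 2] -1-0
Prime implicants: -1-0, 0-00, 000-, 011-, 1-10

NONE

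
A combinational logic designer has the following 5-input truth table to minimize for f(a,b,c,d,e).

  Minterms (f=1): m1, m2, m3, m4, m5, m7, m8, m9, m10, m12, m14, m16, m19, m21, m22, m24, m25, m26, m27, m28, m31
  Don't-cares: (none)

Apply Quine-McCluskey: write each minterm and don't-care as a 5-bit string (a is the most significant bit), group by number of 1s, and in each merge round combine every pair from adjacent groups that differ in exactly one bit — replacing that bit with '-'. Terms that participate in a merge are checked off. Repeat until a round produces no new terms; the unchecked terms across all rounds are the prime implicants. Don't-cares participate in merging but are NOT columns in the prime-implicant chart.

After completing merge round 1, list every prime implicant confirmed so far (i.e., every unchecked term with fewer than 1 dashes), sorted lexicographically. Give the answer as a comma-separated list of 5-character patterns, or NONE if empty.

10110

Round 0: 00001✓ 00010✓ 00011✓ 00100✓ 00101✓ 00111✓ 01000✓ 01001✓ 01010✓ 01100✓ 01110✓ 10000✓ 10011✓ 10101✓ 10110 11000✓ 11001✓ 11010✓ 11011✓ 11100✓ 11111✓
Round 1: -0011 -0101 -1000✓ -1001✓ -1010✓ -1100✓ 0-001 0-010 0-100 00-01✓ 00-11✓ 000-1✓ 0001- 001-1✓ 0010- 01-00✓ 01-10✓ 010-0✓ 0100-✓ 011-0✓ 1-000 1-011 11-00✓ 11-11 110-0✓ 110-1✓ 1100-✓ 1101-✓
Round 2: -1-00 -10-0 -100- 00--1 01--0 110--
PIs = {-0011, -0101, -1-00, -10-0, -100-, 0-001, 0-010, 0-100, 00--1, 0001-, 0010-, 01--0, 1-000, 1-011, 10110, 11-11, 110--}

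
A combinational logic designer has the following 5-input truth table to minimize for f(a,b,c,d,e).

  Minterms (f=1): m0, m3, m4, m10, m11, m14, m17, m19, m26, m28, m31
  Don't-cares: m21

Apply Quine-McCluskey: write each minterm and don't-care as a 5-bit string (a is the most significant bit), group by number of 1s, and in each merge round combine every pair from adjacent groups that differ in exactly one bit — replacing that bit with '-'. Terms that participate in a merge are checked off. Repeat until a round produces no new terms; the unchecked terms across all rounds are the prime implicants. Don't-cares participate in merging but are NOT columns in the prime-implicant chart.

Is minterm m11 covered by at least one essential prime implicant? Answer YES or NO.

[col 0] 00000*, 00011*, 00100*, 01010*, 01011*, 01110*, 10001*, 10011*, 10101*, 11010*, 11100, 11111
[col 1] -0011, -1010, 0-011, 00-00, 01-10, 0101-, 10-01, 100-1
Prime implicants: -0011, -1010, 0-011, 00-00, 01-10, 0101-, 10-01, 100-1, 11100, 11111
PI chart (minterm → PIs covering it):
  0 | 00-00  (sole → essential)
  3 | -0011,0-011
  4 | 00-00  (sole → essential)
  10 | -1010,01-10,0101-
  11 | 0-011,0101-
  14 | 01-10  (sole → essential)
  17 | 10-01,100-1
  19 | -0011,100-1
  26 | -1010  (sole → essential)
  28 | 11100  (sole → essential)
  31 | 11111  (sole → essential)
Essential prime implicants: -1010, 00-00, 01-10, 11100, 11111

NO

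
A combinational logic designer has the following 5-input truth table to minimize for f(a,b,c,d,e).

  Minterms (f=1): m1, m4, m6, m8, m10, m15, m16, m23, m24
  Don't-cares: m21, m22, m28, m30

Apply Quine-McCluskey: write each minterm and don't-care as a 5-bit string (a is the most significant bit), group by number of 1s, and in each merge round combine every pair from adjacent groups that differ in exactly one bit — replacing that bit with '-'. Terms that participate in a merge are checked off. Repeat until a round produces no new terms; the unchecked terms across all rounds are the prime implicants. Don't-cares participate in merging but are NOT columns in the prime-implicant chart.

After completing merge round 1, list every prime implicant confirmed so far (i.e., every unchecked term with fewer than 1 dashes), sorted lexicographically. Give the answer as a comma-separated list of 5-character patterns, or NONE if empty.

00001, 01111

size-2^0 implicants → 00001  00100(✓)  00110(✓)  01000(✓)  01010(✓)  01111  10000(✓)  10101(✓)  10110(✓)  10111(✓)  11000(✓)  11100(✓)  11110(✓)
size-2^1 implicants → -0110  -1000  001-0  010-0  1-000  1-110  101-1  1011-  11-00  111-0
Unchecked terms (primes): -0110, -1000, 00001, 001-0, 010-0, 01111, 1-000, 1-110, 101-1, 1011-, 11-00, 111-0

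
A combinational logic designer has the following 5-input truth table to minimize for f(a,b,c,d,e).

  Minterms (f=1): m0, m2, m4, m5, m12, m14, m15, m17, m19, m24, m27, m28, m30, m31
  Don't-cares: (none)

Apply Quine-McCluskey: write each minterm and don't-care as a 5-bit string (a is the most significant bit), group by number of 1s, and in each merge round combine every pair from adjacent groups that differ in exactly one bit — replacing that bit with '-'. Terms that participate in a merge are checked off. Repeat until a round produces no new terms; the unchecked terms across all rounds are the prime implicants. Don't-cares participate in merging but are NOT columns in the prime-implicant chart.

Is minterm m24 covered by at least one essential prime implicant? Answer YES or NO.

size-2^0 implicants → 00000(✓)  00010(✓)  00100(✓)  00101(✓)  01100(✓)  01110(✓)  01111(✓)  10001(✓)  10011(✓)  11000(✓)  11011(✓)  11100(✓)  11110(✓)  11111(✓)
size-2^1 implicants → -1100(✓)  -1110(✓)  -1111(✓)  0-100  00-00  000-0  0010-  011-0(✓)  0111-(✓)  1-011  100-1  11-00  11-11  111-0(✓)  1111-(✓)
size-2^2 implicants → -11-0  -111-
Unchecked terms (primes): -11-0, -111-, 0-100, 00-00, 000-0, 0010-, 1-011, 100-1, 11-00, 11-11
Minterm coverage:
  m0 ⊆ 00-00,000-0
  m2 ⊆ 000-0 [E]
  m4 ⊆ 0-100,00-00,0010-
  m5 ⊆ 0010- [E]
  m12 ⊆ -11-0,0-100
  m14 ⊆ -11-0,-111-
  m15 ⊆ -111- [E]
  m17 ⊆ 100-1 [E]
  m19 ⊆ 1-011,100-1
  m24 ⊆ 11-00 [E]
  m27 ⊆ 1-011,11-11
  m28 ⊆ -11-0,11-00
  m30 ⊆ -11-0,-111-
  m31 ⊆ -111-,11-11
E = {-111-, 000-0, 0010-, 100-1, 11-00}

YES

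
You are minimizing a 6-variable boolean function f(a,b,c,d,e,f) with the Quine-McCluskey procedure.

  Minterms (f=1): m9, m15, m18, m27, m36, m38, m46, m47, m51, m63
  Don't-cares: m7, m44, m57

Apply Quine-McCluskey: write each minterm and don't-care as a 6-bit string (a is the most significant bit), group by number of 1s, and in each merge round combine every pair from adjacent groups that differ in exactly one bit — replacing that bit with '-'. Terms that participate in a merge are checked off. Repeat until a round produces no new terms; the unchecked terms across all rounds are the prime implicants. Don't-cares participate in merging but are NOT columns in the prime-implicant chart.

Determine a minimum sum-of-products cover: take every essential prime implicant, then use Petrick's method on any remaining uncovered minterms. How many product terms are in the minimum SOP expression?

size-2^0 implicants → 000111(✓)  001001  001111(✓)  010010  011011  100100(✓)  100110(✓)  101100(✓)  101110(✓)  101111(✓)  110011  111001  111111(✓)
size-2^1 implicants → -01111  00-111  1-1111  10-100(✓)  10-110(✓)  1001-0(✓)  1011-0(✓)  10111-
size-2^2 implicants → 10-1-0
Unchecked terms (primes): -01111, 00-111, 001001, 010010, 011011, 1-1111, 10-1-0, 10111-, 110011, 111001
Minterm coverage:
  m9 ⊆ 001001 [E]
  m15 ⊆ -01111,00-111
  m18 ⊆ 010010 [E]
  m27 ⊆ 011011 [E]
  m36 ⊆ 10-1-0 [E]
  m38 ⊆ 10-1-0 [E]
  m46 ⊆ 10-1-0,10111-
  m47 ⊆ -01111,1-1111,10111-
  m51 ⊆ 110011 [E]
  m63 ⊆ 1-1111 [E]
E = {001001, 010010, 011011, 1-1111, 10-1-0, 110011}
Petrick residual → -01111
Cover = b'cdef + a'b'cd'e'f + a'bc'd'ef' + a'bcd'ef + acdef + ab'df' + abc'd'ef  |cover|=7

7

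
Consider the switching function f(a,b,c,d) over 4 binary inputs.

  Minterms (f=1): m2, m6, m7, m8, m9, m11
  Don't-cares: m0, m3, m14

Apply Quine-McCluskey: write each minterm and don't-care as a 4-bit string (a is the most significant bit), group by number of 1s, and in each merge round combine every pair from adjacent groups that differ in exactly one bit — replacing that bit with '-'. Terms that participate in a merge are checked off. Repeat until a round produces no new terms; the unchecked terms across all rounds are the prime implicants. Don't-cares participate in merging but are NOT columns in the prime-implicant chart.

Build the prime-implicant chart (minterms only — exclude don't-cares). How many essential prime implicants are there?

1

[col 0] 0000*, 0010*, 0011*, 0110*, 0111*, 1000*, 1001*, 1011*, 1110*
[col 1] -000, -011, -110, 0-10*, 0-11*, 00-0, 001-*, 011-*, 10-1, 100-
[col 2] 0-1-
Prime implicants: -000, -011, -110, 0-1-, 00-0, 10-1, 100-
PI chart (minterm → PIs covering it):
  2 | 0-1-,00-0
  6 | -110,0-1-
  7 | 0-1-  (sole → essential)
  8 | -000,100-
  9 | 10-1,100-
  11 | -011,10-1
Essential prime implicants: 0-1-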